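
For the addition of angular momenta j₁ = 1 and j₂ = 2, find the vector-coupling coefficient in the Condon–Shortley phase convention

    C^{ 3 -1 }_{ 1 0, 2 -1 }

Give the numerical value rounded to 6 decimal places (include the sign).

j₁+j₂−J=0  J+j₁−j₂=2  J−j₁+j₂=4  j₁+j₂+J+1=7
(j₁±m₁, j₂±m₂, J±M) = (1,1,1,3,2,4)
P² = 96/5
sum k=0..0:
  [0] +1/6 = 1/6
S = 1/6
C² = P²·S² = 8/15 ; C = +0.730297

+√(8/15) ≈ +0.730297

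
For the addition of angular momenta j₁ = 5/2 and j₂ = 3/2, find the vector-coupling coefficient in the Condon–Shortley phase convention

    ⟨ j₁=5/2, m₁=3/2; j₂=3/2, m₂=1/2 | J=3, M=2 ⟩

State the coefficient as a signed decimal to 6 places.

√[7·1!4!2!/8! · 4!1!2!1!5!1!] = √(48)
  +(−1)^0/∏(0,1,1,2,3,0)! = 1/12  (running 1/12)
  +(−1)^1/∏(1,0,0,1,4,1)! = -1/24  (running 1/24)
⟨..|..⟩ = √(48)·(1/24) = +0.288675

+0.288675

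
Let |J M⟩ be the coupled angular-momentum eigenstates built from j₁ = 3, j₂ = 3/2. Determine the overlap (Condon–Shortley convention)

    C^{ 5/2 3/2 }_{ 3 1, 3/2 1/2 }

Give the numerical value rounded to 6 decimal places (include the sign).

-0.591608  (= −√(7/20))

√[6·2!4!1!/8! · 4!2!2!1!4!1!] = √(576/35)
  +(−1)^1/∏(1,1,1,1,3,0)! = -1/6  (running -1/6)
  +(−1)^2/∏(2,0,0,0,4,1)! = 1/48  (running -7/48)
⟨..|..⟩ = √(576/35)·(-7/48) = -0.591608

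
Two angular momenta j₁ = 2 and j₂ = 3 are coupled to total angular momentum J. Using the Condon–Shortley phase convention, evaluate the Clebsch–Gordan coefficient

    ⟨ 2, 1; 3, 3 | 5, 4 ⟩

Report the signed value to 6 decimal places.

j₁+j₂−J=0  J+j₁−j₂=4  J−j₁+j₂=6  j₁+j₂+J+1=11
(j₁±m₁, j₂±m₂, J±M) = (3,1,6,0,9,1)
P² = 7464960
sum k=0..0:
  [0] +1/4320 = 1/4320
S = 1/4320
C² = P²·S² = 2/5 ; C = +0.632456

+0.632456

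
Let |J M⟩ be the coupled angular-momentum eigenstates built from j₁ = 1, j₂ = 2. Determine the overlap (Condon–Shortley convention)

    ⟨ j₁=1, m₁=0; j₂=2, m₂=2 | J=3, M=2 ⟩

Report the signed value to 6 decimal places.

+0.577350  (= +√(1/3))

triangle: 0!*2!*4!/7! = 48/5040
(j±m)!: 1!*1!*4!*0!*5!*1! = 2880
prefactor² = (2J+1)*Δ*N² = 192
  k=0: +1/(0!*0!*1!*4!*1!*0!) = 1/24
Σ = 1/24  ⇒  CG² = 192*1/24² = 1/3
CG = +√(1/3) = +0.577350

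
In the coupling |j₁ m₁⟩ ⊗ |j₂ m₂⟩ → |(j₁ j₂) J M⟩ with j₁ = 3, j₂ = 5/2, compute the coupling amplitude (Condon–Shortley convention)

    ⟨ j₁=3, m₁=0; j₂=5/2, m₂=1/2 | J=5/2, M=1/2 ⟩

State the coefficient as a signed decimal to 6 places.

+√(8/105) = +0.276026

j₁+j₂−J=3  J+j₁−j₂=3  J−j₁+j₂=2  j₁+j₂+J+1=9
(j₁±m₁, j₂±m₂, J±M) = (3,3,3,2,3,2)
P² = 216/35
sum k=1..3:
  [1] −1/8 = -1/8
  [2] +1/4 = 1/4
  [3] −1/72 = -1/72
S = 1/9
C² = P²·S² = 8/105 ; C = +0.276026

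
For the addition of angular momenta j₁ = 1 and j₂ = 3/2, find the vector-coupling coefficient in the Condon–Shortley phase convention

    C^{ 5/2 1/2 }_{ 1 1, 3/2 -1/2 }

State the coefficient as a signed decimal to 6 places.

+0.547723  (= +√(3/10))

j₁+j₂−J=0  J+j₁−j₂=2  J−j₁+j₂=3  j₁+j₂+J+1=6
(j₁±m₁, j₂±m₂, J±M) = (2,0,1,2,3,2)
P² = 24/5
sum k=0..0:
  [0] +1/4 = 1/4
S = 1/4
C² = P²·S² = 3/10 ; C = +0.547723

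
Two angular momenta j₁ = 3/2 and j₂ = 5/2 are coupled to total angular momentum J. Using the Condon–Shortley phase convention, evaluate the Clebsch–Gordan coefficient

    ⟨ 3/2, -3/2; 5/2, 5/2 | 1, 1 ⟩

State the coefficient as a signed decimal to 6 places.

−√(1/2) = -0.707107

√[3·3!0!2!/6! · 0!3!5!0!2!0!] = √(72)
  +(−1)^3/∏(3,0,0,2,0,0)! = -1/12  (running -1/12)
⟨..|..⟩ = √(72)·(-1/12) = -0.707107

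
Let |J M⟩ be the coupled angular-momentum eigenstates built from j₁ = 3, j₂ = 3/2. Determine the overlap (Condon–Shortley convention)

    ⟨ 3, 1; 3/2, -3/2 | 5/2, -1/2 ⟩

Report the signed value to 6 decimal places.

triangle: 2!×4!×1!/8! = 48/40320
(j±m)!: 4!×2!×0!×3!×2!×3! = 3456
prefactor² = (2J+1)×Δ×N² = 864/35
  k=0: +1/(0!×2!×2!×0!×2!×1!) = 1/8
Σ = 1/8  ⇒  CG² = 864/35×1/8² = 27/70
CG = +√(27/70) = +0.621059

+√(27/70) ≈ +0.621059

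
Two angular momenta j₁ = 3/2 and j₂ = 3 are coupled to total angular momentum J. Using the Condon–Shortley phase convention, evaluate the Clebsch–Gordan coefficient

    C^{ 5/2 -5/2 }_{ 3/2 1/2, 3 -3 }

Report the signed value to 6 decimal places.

+0.731925  (= +√(15/28))

triangle: 2!×1!×4!/8! = 48/40320
(j±m)!: 2!×1!×0!×6!×0!×5! = 172800
prefactor² = (2J+1)×Δ×N² = 8640/7
  k=0: +1/(0!×2!×1!×0!×0!×4!) = 1/48
Σ = 1/48  ⇒  CG² = 8640/7×1/48² = 15/28
CG = +√(15/28) = +0.731925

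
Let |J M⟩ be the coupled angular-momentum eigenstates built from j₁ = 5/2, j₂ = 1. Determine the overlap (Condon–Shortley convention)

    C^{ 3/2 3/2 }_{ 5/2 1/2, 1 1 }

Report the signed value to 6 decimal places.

j₁+j₂−J=2  J+j₁−j₂=3  J−j₁+j₂=0  j₁+j₂+J+1=6
(j₁±m₁, j₂±m₂, J±M) = (3,2,2,0,3,0)
P² = 48/5
sum k=2..2:
  [2] +1/12 = 1/12
S = 1/12
C² = P²·S² = 1/15 ; C = +0.258199

+√(1/15) ≈ +0.258199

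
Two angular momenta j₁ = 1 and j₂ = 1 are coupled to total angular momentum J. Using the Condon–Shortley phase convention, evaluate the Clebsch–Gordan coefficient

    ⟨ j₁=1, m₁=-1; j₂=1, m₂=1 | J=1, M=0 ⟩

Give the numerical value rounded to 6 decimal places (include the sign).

triangle: 1!×1!×1!/4! = 1/24
(j±m)!: 0!×2!×2!×0!×1!×1! = 4
prefactor² = (2J+1)×Δ×N² = 1/2
  k=1: −1/(1!×0!×1!×1!×0!×0!) = -1
Σ = -1  ⇒  CG² = 1/2×(-1)² = 1/2
CG = −√(1/2) = -0.707107

-0.707107  (= −√(1/2))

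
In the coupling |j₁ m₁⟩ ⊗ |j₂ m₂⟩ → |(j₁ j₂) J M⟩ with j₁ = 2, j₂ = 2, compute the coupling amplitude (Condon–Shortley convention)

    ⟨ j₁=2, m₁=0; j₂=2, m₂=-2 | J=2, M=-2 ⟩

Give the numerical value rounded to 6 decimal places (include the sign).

√[5·2!2!2!/7! · 2!2!0!4!0!4!] = √(128/7)
  +(−1)^0/∏(0,2,2,0,0,2)! = 1/8  (running 1/8)
⟨..|..⟩ = √(128/7)·(1/8) = +0.534522

+0.534522  (= +√(2/7))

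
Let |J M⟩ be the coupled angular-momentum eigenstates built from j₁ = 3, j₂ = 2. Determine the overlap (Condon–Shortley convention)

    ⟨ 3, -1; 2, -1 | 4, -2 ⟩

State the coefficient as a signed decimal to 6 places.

√[9·1!5!3!/10! · 2!4!1!3!2!6!] = √(5184/7)
  +(−1)^0/∏(0,1,4,1,1,2)! = 1/48  (running 1/48)
  +(−1)^1/∏(1,0,3,0,2,3)! = -1/72  (running 1/144)
⟨..|..⟩ = √(5184/7)·(1/144) = +0.188982

+√(1/28) ≈ +0.188982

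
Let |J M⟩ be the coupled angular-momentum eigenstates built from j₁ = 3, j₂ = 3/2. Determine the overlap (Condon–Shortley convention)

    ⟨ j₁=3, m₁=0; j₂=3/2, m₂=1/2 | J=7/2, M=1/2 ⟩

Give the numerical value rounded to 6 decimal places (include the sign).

√[8·1!5!2!/9! · 3!3!2!1!4!3!] = √(384/7)
  +(−1)^0/∏(0,1,3,2,2,0)! = 1/24  (running 1/24)
  +(−1)^1/∏(1,0,2,1,3,1)! = -1/12  (running -1/24)
⟨..|..⟩ = √(384/7)·(-1/24) = -0.308607

−√(2/21) = -0.308607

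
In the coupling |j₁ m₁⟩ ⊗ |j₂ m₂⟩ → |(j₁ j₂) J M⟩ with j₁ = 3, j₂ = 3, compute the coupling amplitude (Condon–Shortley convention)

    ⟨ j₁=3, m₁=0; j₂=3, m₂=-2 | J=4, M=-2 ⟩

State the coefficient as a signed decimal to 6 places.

j₁+j₂−J=2  J+j₁−j₂=4  J−j₁+j₂=4  j₁+j₂+J+1=11
(j₁±m₁, j₂±m₂, J±M) = (3,3,1,5,2,6)
P² = 124416/77
sum k=0..1:
  [0] +1/72 = 1/72
  [1] −1/96 = -1/96
S = 1/288
C² = P²·S² = 3/154 ; C = +0.139573

+0.139573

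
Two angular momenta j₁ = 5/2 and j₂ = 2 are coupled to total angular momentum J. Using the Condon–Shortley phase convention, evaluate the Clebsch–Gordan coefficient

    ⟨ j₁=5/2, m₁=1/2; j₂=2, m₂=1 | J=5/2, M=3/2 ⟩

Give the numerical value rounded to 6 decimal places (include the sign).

j₁+j₂−J=2  J+j₁−j₂=3  J−j₁+j₂=2  j₁+j₂+J+1=8
(j₁±m₁, j₂±m₂, J±M) = (3,2,3,1,4,1)
P² = 216/35
sum k=1..2:
  [1] −1/4 = -1/4
  [2] +1/12 = 1/12
S = -1/6
C² = P²·S² = 6/35 ; C = -0.414039

-0.414039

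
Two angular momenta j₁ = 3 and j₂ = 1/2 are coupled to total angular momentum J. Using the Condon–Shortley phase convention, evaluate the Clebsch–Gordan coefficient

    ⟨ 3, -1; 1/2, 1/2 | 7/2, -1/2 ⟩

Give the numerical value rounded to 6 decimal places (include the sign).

+√(3/7) ≈ +0.654654

j₁+j₂−J=0  J+j₁−j₂=6  J−j₁+j₂=1  j₁+j₂+J+1=8
(j₁±m₁, j₂±m₂, J±M) = (2,4,1,0,3,4)
P² = 6912/7
sum k=0..0:
  [0] +1/48 = 1/48
S = 1/48
C² = P²·S² = 3/7 ; C = +0.654654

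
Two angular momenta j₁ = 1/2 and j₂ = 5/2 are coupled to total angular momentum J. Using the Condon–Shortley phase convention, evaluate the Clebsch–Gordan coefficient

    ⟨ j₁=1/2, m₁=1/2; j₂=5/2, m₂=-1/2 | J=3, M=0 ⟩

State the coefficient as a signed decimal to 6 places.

+0.707107

triangle: 0!×1!×5!/7! = 120/5040
(j±m)!: 1!×0!×2!×3!×3!×3! = 432
prefactor² = (2J+1)×Δ×N² = 72
  k=0: +1/(0!×0!×0!×2!×1!×3!) = 1/12
Σ = 1/12  ⇒  CG² = 72×1/12² = 1/2
CG = +√(1/2) = +0.707107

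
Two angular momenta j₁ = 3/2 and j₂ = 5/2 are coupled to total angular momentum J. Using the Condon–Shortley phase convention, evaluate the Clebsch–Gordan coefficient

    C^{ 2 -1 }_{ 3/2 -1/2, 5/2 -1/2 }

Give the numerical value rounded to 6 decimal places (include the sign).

-0.545545  (= −√(25/84))

√[5·2!1!3!/7! · 1!2!2!3!1!3!] = √(12/7)
  +(−1)^1/∏(1,1,1,1,0,2)! = -1/2  (running -1/2)
  +(−1)^2/∏(2,0,0,0,1,3)! = 1/12  (running -5/12)
⟨..|..⟩ = √(12/7)·(-5/12) = -0.545545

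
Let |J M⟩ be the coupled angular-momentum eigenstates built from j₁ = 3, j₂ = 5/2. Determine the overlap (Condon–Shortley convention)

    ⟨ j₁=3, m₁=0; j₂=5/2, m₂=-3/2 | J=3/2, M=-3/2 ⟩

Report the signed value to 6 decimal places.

j₁+j₂−J=4  J+j₁−j₂=2  J−j₁+j₂=1  j₁+j₂+J+1=8
(j₁±m₁, j₂±m₂, J±M) = (3,3,1,4,0,3)
P² = 864/35
sum k=1..1:
  [1] −1/12 = -1/12
S = -1/12
C² = P²·S² = 6/35 ; C = -0.414039

-0.414039  (= −√(6/35))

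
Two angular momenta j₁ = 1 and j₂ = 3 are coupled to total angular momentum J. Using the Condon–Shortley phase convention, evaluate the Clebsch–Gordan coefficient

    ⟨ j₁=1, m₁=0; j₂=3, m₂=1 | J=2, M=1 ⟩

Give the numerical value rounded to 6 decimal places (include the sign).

triangle: 2!×0!×4!/7! = 48/5040
(j±m)!: 1!×1!×4!×2!×3!×1! = 288
prefactor² = (2J+1)×Δ×N² = 96/7
  k=1: −1/(1!×1!×0!×3!×0!×1!) = -1/6
Σ = -1/6  ⇒  CG² = 96/7×(-1/6)² = 8/21
CG = −√(8/21) = -0.617213

−√(8/21) = -0.617213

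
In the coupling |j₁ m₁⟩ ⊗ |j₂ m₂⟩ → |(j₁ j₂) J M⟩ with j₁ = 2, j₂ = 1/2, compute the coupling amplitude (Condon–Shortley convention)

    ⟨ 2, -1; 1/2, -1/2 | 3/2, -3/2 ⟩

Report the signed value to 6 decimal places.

triangle: 1!·3!·0!/5! = 6/120
(j±m)!: 1!·3!·0!·1!·0!·3! = 36
prefactor² = (2J+1)·Δ·N² = 36/5
  k=0: +1/(0!·1!·3!·0!·0!·0!) = 1/6
Σ = 1/6  ⇒  CG² = 36/5·1/6² = 1/5
CG = +√(1/5) = +0.447214

+√(1/5) ≈ +0.447214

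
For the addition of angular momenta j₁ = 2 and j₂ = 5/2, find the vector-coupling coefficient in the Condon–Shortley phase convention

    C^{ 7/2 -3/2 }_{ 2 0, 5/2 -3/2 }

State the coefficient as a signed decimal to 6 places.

+0.534522  (= +√(2/7))

√[8·1!3!4!/9! · 2!2!1!4!2!5!] = √(512/7)
  +(−1)^0/∏(0,1,2,1,1,3)! = 1/12  (running 1/12)
  +(−1)^1/∏(1,0,1,0,2,4)! = -1/48  (running 1/16)
⟨..|..⟩ = √(512/7)·(1/16) = +0.534522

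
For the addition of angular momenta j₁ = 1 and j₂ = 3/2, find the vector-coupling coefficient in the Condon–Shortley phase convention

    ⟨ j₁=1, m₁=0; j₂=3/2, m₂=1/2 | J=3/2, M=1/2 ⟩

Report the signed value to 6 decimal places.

-0.258199

j₁+j₂−J=1  J+j₁−j₂=1  J−j₁+j₂=2  j₁+j₂+J+1=5
(j₁±m₁, j₂±m₂, J±M) = (1,1,2,1,2,1)
P² = 4/15
sum k=0..1:
  [0] +1/2 = 1/2
  [1] −1/1 = -1
S = -1/2
C² = P²·S² = 1/15 ; C = -0.258199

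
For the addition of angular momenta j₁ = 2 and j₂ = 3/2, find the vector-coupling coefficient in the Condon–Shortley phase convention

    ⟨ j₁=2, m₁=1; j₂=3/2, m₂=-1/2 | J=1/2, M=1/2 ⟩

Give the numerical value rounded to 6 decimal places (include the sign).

-0.547723

√[2·3!1!0!/5! · 3!1!1!2!1!0!] = √(6/5)
  +(−1)^1/∏(1,2,0,0,1,0)! = -1/2  (running -1/2)
⟨..|..⟩ = √(6/5)·(-1/2) = -0.547723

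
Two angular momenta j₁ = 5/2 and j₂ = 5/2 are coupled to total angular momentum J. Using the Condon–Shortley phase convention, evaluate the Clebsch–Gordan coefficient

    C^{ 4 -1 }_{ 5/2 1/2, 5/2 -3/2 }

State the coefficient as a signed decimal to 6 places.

j₁+j₂−J=1  J+j₁−j₂=4  J−j₁+j₂=4  j₁+j₂+J+1=10
(j₁±m₁, j₂±m₂, J±M) = (3,2,1,4,3,5)
P² = 10368/35
sum k=0..1:
  [0] +1/24 = 1/24
  [1] −1/144 = -1/144
S = 5/144
C² = P²·S² = 5/14 ; C = +0.597614

+0.597614  (= +√(5/14))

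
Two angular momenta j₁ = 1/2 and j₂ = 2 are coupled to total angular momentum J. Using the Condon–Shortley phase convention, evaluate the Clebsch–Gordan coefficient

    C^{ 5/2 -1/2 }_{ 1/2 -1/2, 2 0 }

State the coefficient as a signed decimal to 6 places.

√[6·0!1!4!/6! · 0!1!2!2!2!3!] = √(48/5)
  +(−1)^0/∏(0,0,1,2,0,2)! = 1/4  (running 1/4)
⟨..|..⟩ = √(48/5)·(1/4) = +0.774597

+0.774597  (= +√(3/5))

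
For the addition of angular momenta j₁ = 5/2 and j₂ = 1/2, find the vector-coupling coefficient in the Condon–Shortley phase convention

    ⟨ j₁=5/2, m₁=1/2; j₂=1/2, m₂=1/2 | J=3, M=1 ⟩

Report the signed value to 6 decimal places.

√[7·0!5!1!/7! · 3!2!1!0!4!2!] = √(96)
  +(−1)^0/∏(0,0,2,1,3,0)! = 1/12  (running 1/12)
⟨..|..⟩ = √(96)·(1/12) = +0.816497

+√(2/3) = +0.816497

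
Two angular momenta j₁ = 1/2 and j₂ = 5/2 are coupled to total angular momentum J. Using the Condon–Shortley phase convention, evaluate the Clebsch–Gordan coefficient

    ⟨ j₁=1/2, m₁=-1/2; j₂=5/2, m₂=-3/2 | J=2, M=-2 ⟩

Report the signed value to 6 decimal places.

−√(1/6) = -0.408248

√[5·1!0!4!/6! · 0!1!1!4!0!4!] = √(96)
  +(−1)^1/∏(1,0,0,0,0,4)! = -1/24  (running -1/24)
⟨..|..⟩ = √(96)·(-1/24) = -0.408248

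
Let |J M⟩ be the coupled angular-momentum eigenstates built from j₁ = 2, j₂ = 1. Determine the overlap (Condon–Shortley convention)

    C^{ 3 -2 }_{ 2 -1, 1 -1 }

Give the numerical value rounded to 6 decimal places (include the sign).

+0.816497  (= +√(2/3))

√[7·0!4!2!/7! · 1!3!0!2!1!5!] = √(96)
  +(−1)^0/∏(0,0,3,0,1,2)! = 1/12  (running 1/12)
⟨..|..⟩ = √(96)·(1/12) = +0.816497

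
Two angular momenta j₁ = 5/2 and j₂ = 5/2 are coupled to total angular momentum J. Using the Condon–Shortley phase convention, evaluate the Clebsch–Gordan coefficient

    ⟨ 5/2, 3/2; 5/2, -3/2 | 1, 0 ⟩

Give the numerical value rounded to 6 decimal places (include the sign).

-0.358569  (= −√(9/70))

√[3·4!1!1!/7! · 4!1!1!4!1!1!] = √(288/35)
  +(−1)^0/∏(0,4,1,1,0,0)! = 1/24  (running 1/24)
  +(−1)^1/∏(1,3,0,0,1,1)! = -1/6  (running -1/8)
⟨..|..⟩ = √(288/35)·(-1/8) = -0.358569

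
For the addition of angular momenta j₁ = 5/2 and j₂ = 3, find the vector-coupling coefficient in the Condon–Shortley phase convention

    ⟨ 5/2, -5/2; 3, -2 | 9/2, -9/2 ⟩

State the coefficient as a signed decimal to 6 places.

-0.674200

triangle: 1!·4!·5!/11! = 2880/39916800
(j±m)!: 0!·5!·1!·5!·0!·9! = 5225472000
prefactor² = (2J+1)·Δ·N² = 41472000/11
  k=1: −1/(1!·0!·4!·0!·0!·5!) = -1/2880
Σ = -1/2880  ⇒  CG² = 41472000/11·(-1/2880)² = 5/11
CG = −√(5/11) = -0.674200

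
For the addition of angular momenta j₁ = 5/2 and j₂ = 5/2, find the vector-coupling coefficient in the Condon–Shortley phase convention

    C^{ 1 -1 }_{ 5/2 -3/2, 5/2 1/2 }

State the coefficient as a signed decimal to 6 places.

j₁+j₂−J=4  J+j₁−j₂=1  J−j₁+j₂=1  j₁+j₂+J+1=7
(j₁±m₁, j₂±m₂, J±M) = (1,4,3,2,0,2)
P² = 288/35
sum k=3..3:
  [3] −1/6 = -1/6
S = -1/6
C² = P²·S² = 8/35 ; C = -0.478091

-0.478091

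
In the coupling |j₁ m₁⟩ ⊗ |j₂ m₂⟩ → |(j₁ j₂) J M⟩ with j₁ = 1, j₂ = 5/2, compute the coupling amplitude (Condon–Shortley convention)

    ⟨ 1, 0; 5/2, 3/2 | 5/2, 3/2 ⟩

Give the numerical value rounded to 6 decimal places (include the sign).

-0.507093

j₁+j₂−J=1  J+j₁−j₂=1  J−j₁+j₂=4  j₁+j₂+J+1=7
(j₁±m₁, j₂±m₂, J±M) = (1,1,4,1,4,1)
P² = 576/35
sum k=0..1:
  [0] +1/24 = 1/24
  [1] −1/6 = -1/6
S = -1/8
C² = P²·S² = 9/35 ; C = -0.507093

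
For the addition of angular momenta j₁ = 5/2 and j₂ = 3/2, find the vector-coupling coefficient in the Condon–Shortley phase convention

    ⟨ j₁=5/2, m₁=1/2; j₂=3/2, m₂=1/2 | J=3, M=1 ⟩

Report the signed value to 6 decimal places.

√[7·1!4!2!/8! · 3!2!2!1!4!2!] = √(48/5)
  +(−1)^0/∏(0,1,2,2,2,0)! = 1/8  (running 1/8)
  +(−1)^1/∏(1,0,1,1,3,1)! = -1/6  (running -1/24)
⟨..|..⟩ = √(48/5)·(-1/24) = -0.129099

-0.129099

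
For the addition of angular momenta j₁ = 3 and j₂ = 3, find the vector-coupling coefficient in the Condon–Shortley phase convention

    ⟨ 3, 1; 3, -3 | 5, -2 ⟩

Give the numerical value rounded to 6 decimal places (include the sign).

j₁+j₂−J=1  J+j₁−j₂=5  J−j₁+j₂=5  j₁+j₂+J+1=12
(j₁±m₁, j₂±m₂, J±M) = (4,2,0,6,3,7)
P² = 345600
sum k=0..0:
  [0] +1/1440 = 1/1440
S = 1/1440
C² = P²·S² = 1/6 ; C = +0.408248

+√(1/6) = +0.408248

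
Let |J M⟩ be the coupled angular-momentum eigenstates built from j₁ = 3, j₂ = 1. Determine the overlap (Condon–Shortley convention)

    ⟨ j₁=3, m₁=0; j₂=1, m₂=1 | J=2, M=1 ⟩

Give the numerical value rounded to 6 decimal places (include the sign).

√[5·2!4!0!/7! · 3!3!2!0!3!1!] = √(144/7)
  +(−1)^2/∏(2,0,1,0,3,0)! = 1/12  (running 1/12)
⟨..|..⟩ = √(144/7)·(1/12) = +0.377964

+√(1/7) = +0.377964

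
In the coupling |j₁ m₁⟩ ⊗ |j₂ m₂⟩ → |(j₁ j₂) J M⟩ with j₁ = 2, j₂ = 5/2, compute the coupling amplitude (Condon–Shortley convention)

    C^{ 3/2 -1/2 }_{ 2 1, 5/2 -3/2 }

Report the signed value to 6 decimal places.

-0.138013  (= −√(2/105))

j₁+j₂−J=3  J+j₁−j₂=1  J−j₁+j₂=2  j₁+j₂+J+1=7
(j₁±m₁, j₂±m₂, J±M) = (3,1,1,4,1,2)
P² = 96/35
sum k=0..1:
  [0] +1/6 = 1/6
  [1] −1/4 = -1/4
S = -1/12
C² = P²·S² = 2/105 ; C = -0.138013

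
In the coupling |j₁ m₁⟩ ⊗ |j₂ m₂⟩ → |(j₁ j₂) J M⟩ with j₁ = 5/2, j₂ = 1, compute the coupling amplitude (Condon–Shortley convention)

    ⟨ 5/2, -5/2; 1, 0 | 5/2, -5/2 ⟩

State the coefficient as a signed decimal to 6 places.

-0.845154  (= −√(5/7))

j₁+j₂−J=1  J+j₁−j₂=4  J−j₁+j₂=1  j₁+j₂+J+1=7
(j₁±m₁, j₂±m₂, J±M) = (0,5,1,1,0,5)
P² = 2880/7
sum k=1..1:
  [1] −1/24 = -1/24
S = -1/24
C² = P²·S² = 5/7 ; C = -0.845154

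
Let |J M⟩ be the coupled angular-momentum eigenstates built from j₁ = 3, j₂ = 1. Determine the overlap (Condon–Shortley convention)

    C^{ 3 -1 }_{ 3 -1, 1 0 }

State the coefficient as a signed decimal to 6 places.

j₁+j₂−J=1  J+j₁−j₂=5  J−j₁+j₂=1  j₁+j₂+J+1=8
(j₁±m₁, j₂±m₂, J±M) = (2,4,1,1,2,4)
P² = 48
sum k=0..1:
  [0] +1/24 = 1/24
  [1] −1/12 = -1/12
S = -1/24
C² = P²·S² = 1/12 ; C = -0.288675

-0.288675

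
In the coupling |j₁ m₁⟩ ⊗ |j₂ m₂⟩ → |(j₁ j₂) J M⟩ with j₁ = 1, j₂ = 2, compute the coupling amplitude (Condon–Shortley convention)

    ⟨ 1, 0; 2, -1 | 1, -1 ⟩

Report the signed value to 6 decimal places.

√[3·2!0!2!/5! · 1!1!1!3!0!2!] = √(6/5)
  +(−1)^1/∏(1,1,0,0,0,2)! = -1/2  (running -1/2)
⟨..|..⟩ = √(6/5)·(-1/2) = -0.547723

-0.547723  (= −√(3/10))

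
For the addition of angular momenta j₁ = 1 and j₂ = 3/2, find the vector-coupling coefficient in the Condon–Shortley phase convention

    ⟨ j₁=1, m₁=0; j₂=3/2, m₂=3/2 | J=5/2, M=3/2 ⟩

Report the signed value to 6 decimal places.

+0.632456

triangle: 0!×2!×3!/6! = 12/720
(j±m)!: 1!×1!×3!×0!×4!×1! = 144
prefactor² = (2J+1)×Δ×N² = 72/5
  k=0: +1/(0!×0!×1!×3!×1!×0!) = 1/6
Σ = 1/6  ⇒  CG² = 72/5×1/6² = 2/5
CG = +√(2/5) = +0.632456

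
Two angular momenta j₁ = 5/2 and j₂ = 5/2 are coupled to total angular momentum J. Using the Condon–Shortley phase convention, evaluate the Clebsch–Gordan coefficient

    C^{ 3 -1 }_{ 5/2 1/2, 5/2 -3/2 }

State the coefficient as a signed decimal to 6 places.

+√(1/30) = +0.182574

triangle: 2!·3!·3!/9! = 72/362880
(j±m)!: 3!·2!·1!·4!·2!·4! = 13824
prefactor² = (2J+1)·Δ·N² = 96/5
  k=0: +1/(0!·2!·2!·1!·1!·2!) = 1/8
  k=1: −1/(1!·1!·1!·0!·2!·3!) = -1/12
Σ = 1/24  ⇒  CG² = 96/5·1/24² = 1/30
CG = +√(1/30) = +0.182574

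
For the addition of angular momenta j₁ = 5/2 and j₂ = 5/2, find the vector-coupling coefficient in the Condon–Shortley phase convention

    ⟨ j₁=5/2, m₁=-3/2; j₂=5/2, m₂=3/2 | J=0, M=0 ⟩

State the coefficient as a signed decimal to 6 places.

j₁+j₂−J=5  J+j₁−j₂=0  J−j₁+j₂=0  j₁+j₂+J+1=6
(j₁±m₁, j₂±m₂, J±M) = (1,4,4,1,0,0)
P² = 96
sum k=4..4:
  [4] +1/24 = 1/24
S = 1/24
C² = P²·S² = 1/6 ; C = +0.408248

+0.408248  (= +√(1/6))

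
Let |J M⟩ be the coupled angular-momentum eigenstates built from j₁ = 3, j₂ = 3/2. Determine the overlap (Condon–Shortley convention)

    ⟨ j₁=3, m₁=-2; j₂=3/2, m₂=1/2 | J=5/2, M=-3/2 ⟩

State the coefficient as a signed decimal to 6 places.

j₁+j₂−J=2  J+j₁−j₂=4  J−j₁+j₂=1  j₁+j₂+J+1=8
(j₁±m₁, j₂±m₂, J±M) = (1,5,2,1,1,4)
P² = 288/7
sum k=1..2:
  [1] −1/24 = -1/24
  [2] +1/12 = 1/12
S = 1/24
C² = P²·S² = 1/14 ; C = +0.267261

+√(1/14) = +0.267261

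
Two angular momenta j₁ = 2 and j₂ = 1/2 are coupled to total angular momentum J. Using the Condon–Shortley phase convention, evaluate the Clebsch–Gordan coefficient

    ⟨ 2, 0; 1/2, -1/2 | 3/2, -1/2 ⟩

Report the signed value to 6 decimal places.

+0.632456

j₁+j₂−J=1  J+j₁−j₂=3  J−j₁+j₂=0  j₁+j₂+J+1=5
(j₁±m₁, j₂±m₂, J±M) = (2,2,0,1,1,2)
P² = 8/5
sum k=0..0:
  [0] +1/2 = 1/2
S = 1/2
C² = P²·S² = 2/5 ; C = +0.632456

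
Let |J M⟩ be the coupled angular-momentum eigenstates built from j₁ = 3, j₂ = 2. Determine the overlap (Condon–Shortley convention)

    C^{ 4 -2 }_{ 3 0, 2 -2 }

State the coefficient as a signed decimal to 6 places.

triangle: 1!*5!*3!/10! = 720/3628800
(j±m)!: 3!*3!*0!*4!*2!*6! = 1244160
prefactor² = (2J+1)*Δ*N² = 15552/7
  k=0: +1/(0!*1!*3!*0!*2!*3!) = 1/72
Σ = 1/72  ⇒  CG² = 15552/7*1/72² = 3/7
CG = +√(3/7) = +0.654654

+√(3/7) ≈ +0.654654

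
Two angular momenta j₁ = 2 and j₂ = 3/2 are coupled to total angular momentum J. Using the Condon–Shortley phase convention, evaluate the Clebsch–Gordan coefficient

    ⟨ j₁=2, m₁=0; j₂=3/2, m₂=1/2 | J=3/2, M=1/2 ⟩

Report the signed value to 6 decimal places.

j₁+j₂−J=2  J+j₁−j₂=2  J−j₁+j₂=1  j₁+j₂+J+1=6
(j₁±m₁, j₂±m₂, J±M) = (2,2,2,1,2,1)
P² = 16/45
sum k=1..2:
  [1] −1/1 = -1
  [2] +1/4 = 1/4
S = -3/4
C² = P²·S² = 1/5 ; C = -0.447214

−√(1/5) = -0.447214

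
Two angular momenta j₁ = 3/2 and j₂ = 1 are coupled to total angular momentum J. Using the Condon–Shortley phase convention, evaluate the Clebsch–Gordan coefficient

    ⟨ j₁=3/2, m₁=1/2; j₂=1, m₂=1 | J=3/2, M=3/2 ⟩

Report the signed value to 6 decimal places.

j₁+j₂−J=1  J+j₁−j₂=2  J−j₁+j₂=1  j₁+j₂+J+1=5
(j₁±m₁, j₂±m₂, J±M) = (2,1,2,0,3,0)
P² = 8/5
sum k=1..1:
  [1] −1/2 = -1/2
S = -1/2
C² = P²·S² = 2/5 ; C = -0.632456

−√(2/5) = -0.632456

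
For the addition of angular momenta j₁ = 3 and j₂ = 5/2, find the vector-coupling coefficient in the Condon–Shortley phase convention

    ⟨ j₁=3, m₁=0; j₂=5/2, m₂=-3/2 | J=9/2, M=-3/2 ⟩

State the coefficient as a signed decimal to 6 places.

+0.540562

triangle: 1!×5!×4!/11! = 2880/39916800
(j±m)!: 3!×3!×1!×4!×3!×6! = 3732480
prefactor² = (2J+1)×Δ×N² = 207360/77
  k=0: +1/(0!×1!×3!×1!×2!×3!) = 1/72
  k=1: −1/(1!×0!×2!×0!×3!×4!) = -1/288
Σ = 1/96  ⇒  CG² = 207360/77×1/96² = 45/154
CG = +√(45/154) = +0.540562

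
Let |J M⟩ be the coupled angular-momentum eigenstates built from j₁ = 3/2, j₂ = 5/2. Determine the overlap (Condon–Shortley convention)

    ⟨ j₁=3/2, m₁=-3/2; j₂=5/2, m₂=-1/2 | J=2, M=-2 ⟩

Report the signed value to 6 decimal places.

triangle: 2!×1!×3!/7! = 12/5040
(j±m)!: 0!×3!×2!×3!×0!×4! = 1728
prefactor² = (2J+1)×Δ×N² = 144/7
  k=2: +1/(2!×0!×1!×0!×0!×3!) = 1/12
Σ = 1/12  ⇒  CG² = 144/7×1/12² = 1/7
CG = +√(1/7) = +0.377964

+0.377964  (= +√(1/7))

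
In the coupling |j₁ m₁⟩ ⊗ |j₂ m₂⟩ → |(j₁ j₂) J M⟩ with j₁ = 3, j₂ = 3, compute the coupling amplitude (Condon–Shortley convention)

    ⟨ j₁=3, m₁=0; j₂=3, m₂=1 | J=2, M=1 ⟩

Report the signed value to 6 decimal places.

+√(1/42) ≈ +0.154303

√[5·4!2!2!/9! · 3!3!4!2!3!1!] = √(96/7)
  +(−1)^2/∏(2,2,1,2,1,0)! = 1/8  (running 1/8)
  +(−1)^3/∏(3,1,0,1,2,1)! = -1/12  (running 1/24)
⟨..|..⟩ = √(96/7)·(1/24) = +0.154303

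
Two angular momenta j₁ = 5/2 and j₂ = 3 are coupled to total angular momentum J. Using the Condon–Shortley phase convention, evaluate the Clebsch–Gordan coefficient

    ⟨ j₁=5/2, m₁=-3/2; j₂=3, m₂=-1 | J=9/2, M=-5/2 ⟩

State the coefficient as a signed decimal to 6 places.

triangle: 1!·4!·5!/11! = 2880/39916800
(j±m)!: 1!·4!·2!·4!·2!·7! = 11612160
prefactor² = (2J+1)·Δ·N² = 92160/11
  k=0: +1/(0!·1!·4!·2!·0!·3!) = 1/288
  k=1: −1/(1!·0!·3!·1!·1!·4!) = -1/144
Σ = -1/288  ⇒  CG² = 92160/11·(-1/288)² = 10/99
CG = −√(10/99) = -0.317821

−√(10/99) ≈ -0.317821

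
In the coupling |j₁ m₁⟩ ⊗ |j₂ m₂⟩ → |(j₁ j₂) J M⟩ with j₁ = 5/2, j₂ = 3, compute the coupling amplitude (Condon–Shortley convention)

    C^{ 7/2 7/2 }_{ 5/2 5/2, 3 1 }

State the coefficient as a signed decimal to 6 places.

+√(2/9) = +0.471405

j₁+j₂−J=2  J+j₁−j₂=3  J−j₁+j₂=4  j₁+j₂+J+1=10
(j₁±m₁, j₂±m₂, J±M) = (5,0,4,2,7,0)
P² = 18432
sum k=0..0:
  [0] +1/288 = 1/288
S = 1/288
C² = P²·S² = 2/9 ; C = +0.471405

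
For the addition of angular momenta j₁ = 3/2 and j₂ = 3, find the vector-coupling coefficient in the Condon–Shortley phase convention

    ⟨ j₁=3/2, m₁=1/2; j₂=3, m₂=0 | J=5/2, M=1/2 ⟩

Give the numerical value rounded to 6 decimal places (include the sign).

-0.414039

√[6·2!1!4!/8! · 2!1!3!3!3!2!] = √(216/35)
  +(−1)^0/∏(0,2,1,3,0,1)! = 1/12  (running 1/12)
  +(−1)^1/∏(1,1,0,2,1,2)! = -1/4  (running -1/6)
⟨..|..⟩ = √(216/35)·(-1/6) = -0.414039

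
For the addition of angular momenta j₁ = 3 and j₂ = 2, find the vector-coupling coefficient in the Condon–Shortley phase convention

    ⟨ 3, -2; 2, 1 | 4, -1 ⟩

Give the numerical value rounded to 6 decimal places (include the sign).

−√(7/20) ≈ -0.591608

j₁+j₂−J=1  J+j₁−j₂=5  J−j₁+j₂=3  j₁+j₂+J+1=10
(j₁±m₁, j₂±m₂, J±M) = (1,5,3,1,3,5)
P² = 6480/7
sum k=0..1:
  [0] +1/720 = 1/720
  [1] −1/48 = -1/48
S = -7/360
C² = P²·S² = 7/20 ; C = -0.591608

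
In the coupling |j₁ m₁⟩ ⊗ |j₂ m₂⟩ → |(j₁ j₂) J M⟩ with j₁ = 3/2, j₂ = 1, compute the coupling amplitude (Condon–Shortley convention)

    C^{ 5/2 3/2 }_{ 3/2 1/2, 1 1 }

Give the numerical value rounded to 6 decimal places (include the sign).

√[6·0!3!2!/6! · 2!1!2!0!4!1!] = √(48/5)
  +(−1)^0/∏(0,0,1,2,2,0)! = 1/4  (running 1/4)
⟨..|..⟩ = √(48/5)·(1/4) = +0.774597

+0.774597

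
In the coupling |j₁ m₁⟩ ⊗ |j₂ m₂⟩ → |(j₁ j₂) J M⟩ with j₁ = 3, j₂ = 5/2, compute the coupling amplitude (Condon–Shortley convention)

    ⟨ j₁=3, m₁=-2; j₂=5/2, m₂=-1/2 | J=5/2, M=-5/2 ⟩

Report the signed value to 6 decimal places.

+0.597614  (= +√(5/14))

√[6·3!3!2!/9! · 1!5!2!3!0!5!] = √(1440/7)
  +(−1)^2/∏(2,1,3,0,0,2)! = 1/24  (running 1/24)
⟨..|..⟩ = √(1440/7)·(1/24) = +0.597614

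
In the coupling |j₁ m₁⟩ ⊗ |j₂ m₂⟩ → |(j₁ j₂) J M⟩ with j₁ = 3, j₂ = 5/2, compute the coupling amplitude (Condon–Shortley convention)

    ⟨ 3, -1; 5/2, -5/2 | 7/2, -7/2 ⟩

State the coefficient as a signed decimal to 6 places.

+√(2/9) ≈ +0.471405

j₁+j₂−J=2  J+j₁−j₂=4  J−j₁+j₂=3  j₁+j₂+J+1=10
(j₁±m₁, j₂±m₂, J±M) = (2,4,0,5,0,7)
P² = 18432
sum k=0..0:
  [0] +1/288 = 1/288
S = 1/288
C² = P²·S² = 2/9 ; C = +0.471405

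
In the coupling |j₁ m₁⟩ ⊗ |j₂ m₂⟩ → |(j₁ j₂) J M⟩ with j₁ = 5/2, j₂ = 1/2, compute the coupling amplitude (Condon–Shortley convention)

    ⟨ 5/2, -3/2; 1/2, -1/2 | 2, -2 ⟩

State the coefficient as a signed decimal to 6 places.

triangle: 1!·4!·0!/6! = 24/720
(j±m)!: 1!·4!·0!·1!·0!·4! = 576
prefactor² = (2J+1)·Δ·N² = 96
  k=0: +1/(0!·1!·4!·0!·0!·0!) = 1/24
Σ = 1/24  ⇒  CG² = 96·1/24² = 1/6
CG = +√(1/6) = +0.408248

+0.408248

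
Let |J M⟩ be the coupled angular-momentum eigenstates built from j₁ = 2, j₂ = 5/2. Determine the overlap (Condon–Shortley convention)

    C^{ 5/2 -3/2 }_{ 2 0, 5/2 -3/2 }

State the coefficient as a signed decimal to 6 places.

-0.119523  (= −√(1/70))

√[6·2!2!3!/8! · 2!2!1!4!1!4!] = √(288/35)
  +(−1)^0/∏(0,2,2,1,0,2)! = 1/8  (running 1/8)
  +(−1)^1/∏(1,1,1,0,1,3)! = -1/6  (running -1/24)
⟨..|..⟩ = √(288/35)·(-1/24) = -0.119523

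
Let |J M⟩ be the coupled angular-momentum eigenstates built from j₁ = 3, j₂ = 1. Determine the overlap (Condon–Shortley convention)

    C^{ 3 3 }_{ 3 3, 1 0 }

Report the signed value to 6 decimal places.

j₁+j₂−J=1  J+j₁−j₂=5  J−j₁+j₂=1  j₁+j₂+J+1=8
(j₁±m₁, j₂±m₂, J±M) = (6,0,1,1,6,0)
P² = 10800
sum k=0..0:
  [0] +1/120 = 1/120
S = 1/120
C² = P²·S² = 3/4 ; C = +0.866025

+√(3/4) = +0.866025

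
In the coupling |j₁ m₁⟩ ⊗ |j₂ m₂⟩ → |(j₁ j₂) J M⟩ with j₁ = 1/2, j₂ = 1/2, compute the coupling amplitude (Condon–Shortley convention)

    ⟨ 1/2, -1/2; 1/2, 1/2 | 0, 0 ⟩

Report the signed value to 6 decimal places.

-0.707107  (= −√(1/2))

√[1·1!0!0!/2! · 0!1!1!0!0!0!] = √(1/2)
  +(−1)^1/∏(1,0,0,0,0,0)! = -1  (running -1)
⟨..|..⟩ = √(1/2)·(-1) = -0.707107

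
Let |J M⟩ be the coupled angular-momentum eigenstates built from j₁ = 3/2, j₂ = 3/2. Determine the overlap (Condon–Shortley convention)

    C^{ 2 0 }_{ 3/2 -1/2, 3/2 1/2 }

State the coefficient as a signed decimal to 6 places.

triangle: 1!*2!*2!/6! = 4/720
(j±m)!: 1!*2!*2!*1!*2!*2! = 16
prefactor² = (2J+1)*Δ*N² = 4/9
  k=0: +1/(0!*1!*2!*2!*0!*0!) = 1/4
  k=1: −1/(1!*0!*1!*1!*1!*1!) = -1
Σ = -3/4  ⇒  CG² = 4/9*(-3/4)² = 1/4
CG = −√(1/4) = -0.500000

−√(1/4) = -0.500000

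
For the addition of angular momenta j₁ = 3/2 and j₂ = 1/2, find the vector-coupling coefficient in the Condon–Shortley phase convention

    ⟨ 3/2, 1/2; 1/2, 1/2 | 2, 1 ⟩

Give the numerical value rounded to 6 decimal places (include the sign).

+√(3/4) = +0.866025

triangle: 0!×3!×1!/5! = 6/120
(j±m)!: 2!×1!×1!×0!×3!×1! = 12
prefactor² = (2J+1)×Δ×N² = 3
  k=0: +1/(0!×0!×1!×1!×2!×0!) = 1/2
Σ = 1/2  ⇒  CG² = 3×1/2² = 3/4
CG = +√(3/4) = +0.866025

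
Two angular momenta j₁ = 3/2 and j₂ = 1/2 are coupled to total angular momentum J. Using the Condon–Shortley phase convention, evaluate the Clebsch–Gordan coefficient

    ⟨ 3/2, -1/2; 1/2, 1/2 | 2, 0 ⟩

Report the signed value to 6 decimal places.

+√(1/2) = +0.707107

triangle: 0!·3!·1!/5! = 6/120
(j±m)!: 1!·2!·1!·0!·2!·2! = 8
prefactor² = (2J+1)·Δ·N² = 2
  k=0: +1/(0!·0!·2!·1!·1!·0!) = 1/2
Σ = 1/2  ⇒  CG² = 2·1/2² = 1/2
CG = +√(1/2) = +0.707107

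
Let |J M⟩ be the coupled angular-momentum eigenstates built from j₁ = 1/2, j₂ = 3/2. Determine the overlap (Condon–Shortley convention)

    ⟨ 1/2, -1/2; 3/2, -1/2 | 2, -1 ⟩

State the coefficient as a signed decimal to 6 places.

+0.866025  (= +√(3/4))

triangle: 0!·1!·3!/5! = 6/120
(j±m)!: 0!·1!·1!·2!·1!·3! = 12
prefactor² = (2J+1)·Δ·N² = 3
  k=0: +1/(0!·0!·1!·1!·0!·2!) = 1/2
Σ = 1/2  ⇒  CG² = 3·1/2² = 3/4
CG = +√(3/4) = +0.866025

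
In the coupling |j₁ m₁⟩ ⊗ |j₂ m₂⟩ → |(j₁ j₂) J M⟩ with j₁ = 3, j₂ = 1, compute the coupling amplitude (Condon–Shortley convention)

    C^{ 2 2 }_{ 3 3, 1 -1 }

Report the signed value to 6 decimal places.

triangle: 2!×4!×0!/7! = 48/5040
(j±m)!: 6!×0!×0!×2!×4!×0! = 34560
prefactor² = (2J+1)×Δ×N² = 11520/7
  k=0: +1/(0!×2!×0!×0!×4!×0!) = 1/48
Σ = 1/48  ⇒  CG² = 11520/7×1/48² = 5/7
CG = +√(5/7) = +0.845154

+√(5/7) ≈ +0.845154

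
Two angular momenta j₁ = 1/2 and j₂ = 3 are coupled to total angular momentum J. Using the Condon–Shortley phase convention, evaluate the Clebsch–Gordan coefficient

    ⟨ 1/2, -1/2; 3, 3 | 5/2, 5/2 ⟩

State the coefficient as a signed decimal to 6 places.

-0.925820  (= −√(6/7))

triangle: 1!*0!*5!/7! = 120/5040
(j±m)!: 0!*1!*6!*0!*5!*0! = 86400
prefactor² = (2J+1)*Δ*N² = 86400/7
  k=1: −1/(1!*0!*0!*5!*0!*0!) = -1/120
Σ = -1/120  ⇒  CG² = 86400/7*(-1/120)² = 6/7
CG = −√(6/7) = -0.925820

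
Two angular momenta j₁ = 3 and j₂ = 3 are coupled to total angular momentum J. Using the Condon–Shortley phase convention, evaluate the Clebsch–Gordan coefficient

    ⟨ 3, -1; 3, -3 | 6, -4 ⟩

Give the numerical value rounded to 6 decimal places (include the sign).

triangle: 0!×6!×6!/13! = 518400/6227020800
(j±m)!: 2!×4!×0!×6!×2!×10! = 250822656000
prefactor² = (2J+1)×Δ×N² = 2985984000/11
  k=0: +1/(0!×0!×4!×0!×2!×6!) = 1/34560
Σ = 1/34560  ⇒  CG² = 2985984000/11×1/34560² = 5/22
CG = +√(5/22) = +0.476731

+√(5/22) ≈ +0.476731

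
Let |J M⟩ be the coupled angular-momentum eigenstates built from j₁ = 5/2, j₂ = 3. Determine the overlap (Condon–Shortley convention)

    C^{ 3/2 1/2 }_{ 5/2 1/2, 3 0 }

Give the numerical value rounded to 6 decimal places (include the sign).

j₁+j₂−J=4  J+j₁−j₂=1  J−j₁+j₂=2  j₁+j₂+J+1=8
(j₁±m₁, j₂±m₂, J±M) = (3,2,3,3,2,1)
P² = 144/35
sum k=1..2:
  [1] −1/12 = -1/12
  [2] +1/4 = 1/4
S = 1/6
C² = P²·S² = 4/35 ; C = +0.338062

+√(4/35) = +0.338062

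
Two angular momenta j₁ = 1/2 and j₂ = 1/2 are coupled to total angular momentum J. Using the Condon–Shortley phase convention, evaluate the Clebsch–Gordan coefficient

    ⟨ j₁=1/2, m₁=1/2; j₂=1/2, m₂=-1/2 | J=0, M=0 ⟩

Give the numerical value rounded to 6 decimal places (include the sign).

+√(1/2) = +0.707107

triangle: 1!*0!*0!/2! = 1/2
(j±m)!: 1!*0!*0!*1!*0!*0! = 1
prefactor² = (2J+1)*Δ*N² = 1/2
  k=0: +1/(0!*1!*0!*0!*0!*0!) = 1
Σ = 1  ⇒  CG² = 1/2*1² = 1/2
CG = +√(1/2) = +0.707107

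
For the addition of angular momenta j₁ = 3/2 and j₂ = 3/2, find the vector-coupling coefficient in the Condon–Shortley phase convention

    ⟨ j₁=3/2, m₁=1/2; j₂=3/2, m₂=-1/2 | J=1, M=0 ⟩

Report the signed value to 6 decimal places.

-0.223607  (= −√(1/20))

triangle: 2!·1!·1!/5! = 2/120
(j±m)!: 2!·1!·1!·2!·1!·1! = 4
prefactor² = (2J+1)·Δ·N² = 1/5
  k=0: +1/(0!·2!·1!·1!·0!·0!) = 1/2
  k=1: −1/(1!·1!·0!·0!·1!·1!) = -1
Σ = -1/2  ⇒  CG² = 1/5·(-1/2)² = 1/20
CG = −√(1/20) = -0.223607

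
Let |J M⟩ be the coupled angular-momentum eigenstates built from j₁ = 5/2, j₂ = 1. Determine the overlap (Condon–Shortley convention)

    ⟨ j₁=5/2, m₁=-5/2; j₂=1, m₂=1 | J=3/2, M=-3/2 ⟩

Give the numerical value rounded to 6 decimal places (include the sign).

√[4·2!3!0!/6! · 0!5!2!0!0!3!] = √(96)
  +(−1)^2/∏(2,0,3,0,0,0)! = 1/12  (running 1/12)
⟨..|..⟩ = √(96)·(1/12) = +0.816497

+0.816497  (= +√(2/3))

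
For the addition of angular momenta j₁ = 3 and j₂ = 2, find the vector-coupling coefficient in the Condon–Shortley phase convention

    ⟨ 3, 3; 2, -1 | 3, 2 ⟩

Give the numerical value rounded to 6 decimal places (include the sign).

+0.645497

triangle: 2!×4!×2!/9! = 96/362880
(j±m)!: 6!×0!×1!×3!×5!×1! = 518400
prefactor² = (2J+1)×Δ×N² = 960
  k=0: +1/(0!×2!×0!×1!×4!×1!) = 1/48
Σ = 1/48  ⇒  CG² = 960×1/48² = 5/12
CG = +√(5/12) = +0.645497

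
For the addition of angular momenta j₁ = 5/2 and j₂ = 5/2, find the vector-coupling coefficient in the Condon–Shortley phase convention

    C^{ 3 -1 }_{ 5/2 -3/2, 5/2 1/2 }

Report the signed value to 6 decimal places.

+√(1/30) = +0.182574

j₁+j₂−J=2  J+j₁−j₂=3  J−j₁+j₂=3  j₁+j₂+J+1=9
(j₁±m₁, j₂±m₂, J±M) = (1,4,3,2,2,4)
P² = 96/5
sum k=1..2:
  [1] −1/12 = -1/12
  [2] +1/8 = 1/8
S = 1/24
C² = P²·S² = 1/30 ; C = +0.182574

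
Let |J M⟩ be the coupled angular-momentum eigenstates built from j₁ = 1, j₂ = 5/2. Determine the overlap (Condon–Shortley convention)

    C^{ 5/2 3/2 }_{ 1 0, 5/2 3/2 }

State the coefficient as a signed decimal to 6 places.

-0.507093

j₁+j₂−J=1  J+j₁−j₂=1  J−j₁+j₂=4  j₁+j₂+J+1=7
(j₁±m₁, j₂±m₂, J±M) = (1,1,4,1,4,1)
P² = 576/35
sum k=0..1:
  [0] +1/24 = 1/24
  [1] −1/6 = -1/6
S = -1/8
C² = P²·S² = 9/35 ; C = -0.507093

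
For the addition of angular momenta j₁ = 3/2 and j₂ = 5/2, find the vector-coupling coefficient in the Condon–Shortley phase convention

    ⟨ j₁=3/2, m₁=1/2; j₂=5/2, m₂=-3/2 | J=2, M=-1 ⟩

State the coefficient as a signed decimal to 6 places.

+√(1/42) = +0.154303

√[5·2!1!3!/7! · 2!1!1!4!1!3!] = √(24/7)
  +(−1)^0/∏(0,2,1,1,0,2)! = 1/4  (running 1/4)
  +(−1)^1/∏(1,1,0,0,1,3)! = -1/6  (running 1/12)
⟨..|..⟩ = √(24/7)·(1/12) = +0.154303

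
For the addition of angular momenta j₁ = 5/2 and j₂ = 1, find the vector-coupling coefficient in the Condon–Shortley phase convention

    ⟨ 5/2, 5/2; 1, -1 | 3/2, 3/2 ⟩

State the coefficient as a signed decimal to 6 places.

j₁+j₂−J=2  J+j₁−j₂=3  J−j₁+j₂=0  j₁+j₂+J+1=6
(j₁±m₁, j₂±m₂, J±M) = (5,0,0,2,3,0)
P² = 96
sum k=0..0:
  [0] +1/12 = 1/12
S = 1/12
C² = P²·S² = 2/3 ; C = +0.816497

+√(2/3) = +0.816497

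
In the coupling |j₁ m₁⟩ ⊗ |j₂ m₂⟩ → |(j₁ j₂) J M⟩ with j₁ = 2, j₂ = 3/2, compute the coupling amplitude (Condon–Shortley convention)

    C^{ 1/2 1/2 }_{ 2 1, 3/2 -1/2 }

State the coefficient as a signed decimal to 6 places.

−√(3/10) = -0.547723

triangle: 3!*1!*0!/5! = 6/120
(j±m)!: 3!*1!*1!*2!*1!*0! = 12
prefactor² = (2J+1)*Δ*N² = 6/5
  k=1: −1/(1!*2!*0!*0!*1!*0!) = -1/2
Σ = -1/2  ⇒  CG² = 6/5*(-1/2)² = 3/10
CG = −√(3/10) = -0.547723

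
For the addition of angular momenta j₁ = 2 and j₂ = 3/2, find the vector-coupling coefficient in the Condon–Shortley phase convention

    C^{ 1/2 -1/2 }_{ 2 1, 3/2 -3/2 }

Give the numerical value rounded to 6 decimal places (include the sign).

triangle: 3!*1!*0!/5! = 6/120
(j±m)!: 3!*1!*0!*3!*0!*1! = 36
prefactor² = (2J+1)*Δ*N² = 18/5
  k=0: +1/(0!*3!*1!*0!*0!*0!) = 1/6
Σ = 1/6  ⇒  CG² = 18/5*1/6² = 1/10
CG = +√(1/10) = +0.316228

+0.316228  (= +√(1/10))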